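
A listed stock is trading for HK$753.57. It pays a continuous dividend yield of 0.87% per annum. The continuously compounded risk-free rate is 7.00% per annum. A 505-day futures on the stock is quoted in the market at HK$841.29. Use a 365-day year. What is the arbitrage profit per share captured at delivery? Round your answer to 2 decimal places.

Fair futures: F* = S·e^(carry·T), with carry = (r − q) = 0.0700 − 0.0087 = 0.0613
F* = 753.57 · e^(0.0613 × 505/365) = 753.57 · e^0.084812 = 753.57 × 1.088512 = HK$820.2700
Market HK$841.29 > fair HK$820.2700: forward overpriced → cash-and-carry (buy spot, short the forward).
At maturity, profit = |F_mkt − F*| = |841.29 − 820.2700| = HK$21.02 per share

HK$21.02 per share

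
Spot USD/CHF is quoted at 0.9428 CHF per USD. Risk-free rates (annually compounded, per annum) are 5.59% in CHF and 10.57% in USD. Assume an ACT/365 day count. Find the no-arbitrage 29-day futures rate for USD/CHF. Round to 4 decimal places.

By covered interest parity, F = S · (1+r_CHF)^T / (1+r_USD)^T
= 0.9428 × 1.004331 / 1.008015 = 0.9428 × 0.996345
F = 0.9394 CHF per USD

0.9394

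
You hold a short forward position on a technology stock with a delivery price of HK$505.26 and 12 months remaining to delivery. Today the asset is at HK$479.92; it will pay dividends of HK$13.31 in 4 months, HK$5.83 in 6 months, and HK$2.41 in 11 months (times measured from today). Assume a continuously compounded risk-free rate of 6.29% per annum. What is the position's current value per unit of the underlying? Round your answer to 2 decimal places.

HK$15.50

PV(remaining dividends) I = 13.31·e^(−0.0629·4/12) + 5.83·e^(−0.0629·6/12) + 2.41·e^(−0.0629·11/12) = 20.9583
Current forward F = (S − I)·e^(rT) = (479.92 − 20.9583)·e^(0.0629·12/12) = 458.9617 × 1.064920 = 488.7575
Value (long) = (F − K)·e^(−rT) = (488.7575 − 505.26) × 0.939037 = -15.4965
Short position value = −(long value) = HK$15.50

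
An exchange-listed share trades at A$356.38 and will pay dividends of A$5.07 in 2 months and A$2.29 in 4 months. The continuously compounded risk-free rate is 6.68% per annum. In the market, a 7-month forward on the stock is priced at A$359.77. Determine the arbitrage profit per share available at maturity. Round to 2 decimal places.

PV(dividends) I = 5.07·e^(−0.0668·2/12) + 2.29·e^(−0.0668·4/12) = 7.2534
Fair forward F* = (S − I)·e^(rT) = (356.38 − 7.2534)·e^0.038967 = 349.1266 × 1.039736 = 362.9995
Market A$359.77 < fair 362.9995: forward underpriced → reverse cash-and-carry (short the stock, invest proceeds at r, pay the dividends, go long the forward).
Profit at T = |F_mkt − F*| = |359.77 − 362.9995| = A$3.23 per share

A$3.23 per share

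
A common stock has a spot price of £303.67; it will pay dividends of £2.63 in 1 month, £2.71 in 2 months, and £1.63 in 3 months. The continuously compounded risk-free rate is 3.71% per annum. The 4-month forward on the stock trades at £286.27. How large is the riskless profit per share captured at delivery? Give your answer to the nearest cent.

PV(dividends) I = 2.63·e^(−0.0371·1/12) + 2.71·e^(−0.0371·2/12) + 1.63·e^(−0.0371·3/12) = 6.9301
Fair forward F* = (S − I)·e^(rT) = (303.67 − 6.9301)·e^0.012367 = 296.7399 × 1.012444 = 300.4325
Market £286.27 < fair 300.4325: forward underpriced → reverse cash-and-carry (short the stock, invest proceeds at r, pay the dividends, go long the forward).
Profit at T = |F_mkt − F*| = |286.27 − 300.4325| = £14.16 per share

£14.16 per share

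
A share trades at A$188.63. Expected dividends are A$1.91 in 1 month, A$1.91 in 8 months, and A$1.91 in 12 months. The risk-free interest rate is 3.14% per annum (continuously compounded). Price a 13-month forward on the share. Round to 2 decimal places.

A$189.34

PV(dividends) I = 1.91·e^(−0.0314·1/12) + 1.91·e^(−0.0314·8/12) + 1.91·e^(−0.0314·12/12)
I = 1.9050 + 1.8704 + 1.8510 = 5.6264
F = (S − I)·e^(rT) = (188.63 − 5.6264) · e^(0.0314·13/12)
= 183.0036 · e^0.034017 = 183.0036 × 1.034602 = A$189.34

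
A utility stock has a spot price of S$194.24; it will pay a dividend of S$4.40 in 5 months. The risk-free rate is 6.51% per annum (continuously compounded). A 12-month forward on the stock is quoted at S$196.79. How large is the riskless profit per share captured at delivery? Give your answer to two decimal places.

PV(dividends) I = 4.40·e^(−0.0651·5/12) = 4.2823
Fair forward F* = (S − I)·e^(rT) = (194.24 − 4.2823)·e^0.065100 = 189.9577 × 1.067266 = 202.7354
Market S$196.79 < fair 202.7354: forward underpriced → reverse cash-and-carry (short the stock, invest proceeds at r, pay the dividends, go long the forward).
Profit at T = |F_mkt − F*| = |196.79 − 202.7354| = S$5.95 per share

S$5.95 per share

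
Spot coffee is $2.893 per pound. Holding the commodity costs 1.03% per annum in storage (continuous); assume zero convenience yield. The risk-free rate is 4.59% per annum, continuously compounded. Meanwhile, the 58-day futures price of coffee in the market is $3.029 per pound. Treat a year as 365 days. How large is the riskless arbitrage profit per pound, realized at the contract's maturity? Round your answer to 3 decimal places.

$0.110 per pound

Fair futures: F* = S·e^(carry·T), with carry = (r + u) = 0.0459 + 0.0103 = 0.0562
F* = 2.893 · e^(0.0562 × 58/365) = 2.893 · e^0.008930 = 2.893 × 1.008970 = $2.9190
Market $3.029 > fair $2.9190: forward overpriced → cash-and-carry (buy spot, short the forward).
At maturity, profit = |F_mkt − F*| = |3.029 − 2.9190| = $0.110 per pound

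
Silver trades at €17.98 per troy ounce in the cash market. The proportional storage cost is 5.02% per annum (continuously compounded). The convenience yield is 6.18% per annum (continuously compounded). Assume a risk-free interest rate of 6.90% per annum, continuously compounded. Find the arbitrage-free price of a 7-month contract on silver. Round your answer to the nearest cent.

€18.59 per troy ounce

Net carry = r + u − y = 0.0690 + 0.0502 − 0.0618 = 0.0574
F = S·e^((r+u−y)T) = 17.98 · e^(0.0574 × 7/12) = 17.98 · e^0.033483
= 17.98 × 1.034050 = €18.59 per troy ounce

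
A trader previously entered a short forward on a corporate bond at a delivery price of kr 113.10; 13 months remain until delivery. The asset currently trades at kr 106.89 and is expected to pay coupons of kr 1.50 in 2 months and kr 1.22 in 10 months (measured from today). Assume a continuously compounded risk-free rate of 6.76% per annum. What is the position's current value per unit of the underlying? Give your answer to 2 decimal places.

PV(remaining coupons) I = 1.50·e^(−0.0676·2/12) + 1.22·e^(−0.0676·10/12) = 2.6364
Current forward F = (S − I)·e^(rT) = (106.89 − 2.6364)·e^(0.0676·13/12) = 104.2536 × 1.075982 = 112.1750
Value (long) = (F − K)·e^(−rT) = (112.1750 − 113.10) × 0.929384 = -0.8597
Short position value = −(long value) = kr 0.86

kr 0.86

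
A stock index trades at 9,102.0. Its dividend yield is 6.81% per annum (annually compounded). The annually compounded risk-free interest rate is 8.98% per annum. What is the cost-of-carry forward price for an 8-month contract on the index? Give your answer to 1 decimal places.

F = S · (1+r)^T / (1+q)^T
= 9102.0 × 1.059005 / 1.044900 = 9102.0 × 1.013499
F = 9,224.9

9,224.9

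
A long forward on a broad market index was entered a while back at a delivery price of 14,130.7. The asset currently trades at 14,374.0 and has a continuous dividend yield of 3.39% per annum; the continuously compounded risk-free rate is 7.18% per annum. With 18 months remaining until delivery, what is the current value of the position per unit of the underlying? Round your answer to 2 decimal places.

Current fair forward for the remaining 18 months: F = S·e^((r − q)·T), (r − q) = 0.0718 − 0.0339 = 0.0379
F = 14374.0 · e^(0.0379 × 18/12) = 14374.0 × 1.05849702 = 15214.8362
Value of long forward = (F − K)·e^(−rT) = (15214.8362 − 14130.7) · e^(−0.0718·18/12)
= 1084.1362 × 0.89789693 = 973.44

973.44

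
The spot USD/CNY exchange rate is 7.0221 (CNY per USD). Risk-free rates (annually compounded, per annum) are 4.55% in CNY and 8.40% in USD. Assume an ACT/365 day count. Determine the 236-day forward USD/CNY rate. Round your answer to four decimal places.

6.8598

By covered interest parity, F = S · (1+r_CNY)^T / (1+r_USD)^T
= 7.0221 × 1.029187 / 1.053535 = 7.0221 × 0.976889
F = 6.8598 CNY per USD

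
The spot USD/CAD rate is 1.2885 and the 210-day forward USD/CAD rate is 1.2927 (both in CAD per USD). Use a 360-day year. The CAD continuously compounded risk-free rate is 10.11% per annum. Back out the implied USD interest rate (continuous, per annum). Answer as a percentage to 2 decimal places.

9.55%

F = S·e^((r_CAD − r_USD)T) ⇒ r_USD = r_CAD − ln(F/S)/T
ln(1.2927/1.2885) = 0.003254; /(210/360) = 0.005578
r_USD = 0.1011 − 0.005578 = 0.095522
r_USD = 9.55%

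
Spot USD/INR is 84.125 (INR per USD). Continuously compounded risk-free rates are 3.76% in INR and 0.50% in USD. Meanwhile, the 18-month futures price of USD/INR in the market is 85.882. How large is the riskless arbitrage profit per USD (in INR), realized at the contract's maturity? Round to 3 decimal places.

Fair futures: F* = S·e^(carry·T), with carry = (r_INR − r_USD) = 0.0376 − 0.0050 = 0.0326
F* = 84.125 · e^(0.0326 × 18/12) = 84.125 · e^0.048900 = 84.125 × 1.050115 = 88.3409
Market 85.882 < fair 88.3409: forward underpriced → reverse cash-and-carry (short spot, go long the forward).
At maturity, profit = |F_mkt − F*| = |85.882 − 88.3409| = 2.459 per USD (in INR)

2.459 per USD (in INR)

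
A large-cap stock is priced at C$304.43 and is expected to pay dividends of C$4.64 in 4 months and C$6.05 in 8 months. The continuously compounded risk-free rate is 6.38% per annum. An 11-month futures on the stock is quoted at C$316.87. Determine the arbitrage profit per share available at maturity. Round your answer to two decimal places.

C$5.07 per share

PV(dividends) I = 4.64·e^(−0.0638·4/12) + 6.05·e^(−0.0638·8/12) = 10.3404
Fair futures F* = (S − I)·e^(rT) = (304.43 − 10.3404)·e^0.058483 = 294.0896 × 1.060227 = 311.8017
Market C$316.87 > fair 311.8017: forward overpriced → cash-and-carry (borrow at r, buy the stock and collect the dividends, short the forward).
Profit at T = |F_mkt − F*| = |316.87 − 311.8017| = C$5.07 per share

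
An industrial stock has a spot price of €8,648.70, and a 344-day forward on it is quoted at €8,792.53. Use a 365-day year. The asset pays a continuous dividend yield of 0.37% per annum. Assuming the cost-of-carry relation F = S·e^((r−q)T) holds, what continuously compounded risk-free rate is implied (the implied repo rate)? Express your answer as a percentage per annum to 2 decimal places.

2.12%

From F = S·e^((r−q)T): (r − q) = ln(F/S)/T
ln(8792.53/8648.70) = ln(1.016630) = 0.016493
(r − q) = 0.016493 / (344/365) = 0.017500
r = ln(F/S)/T + q = 0.017500 + 0.0037 = 0.021200
r = 2.12%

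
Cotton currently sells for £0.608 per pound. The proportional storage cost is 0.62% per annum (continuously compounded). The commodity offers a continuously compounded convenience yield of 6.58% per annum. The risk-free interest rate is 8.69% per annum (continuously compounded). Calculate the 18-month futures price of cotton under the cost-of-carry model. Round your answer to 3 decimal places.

Net carry = r + u − y = 0.0869 + 0.0062 − 0.0658 = 0.0273
F = S·e^((r+u−y)T) = 0.608 · e^(0.0273 × 18/12) = 0.608 · e^0.040950
= 0.608 × 1.041800 = £0.633 per pound

£0.633 per pound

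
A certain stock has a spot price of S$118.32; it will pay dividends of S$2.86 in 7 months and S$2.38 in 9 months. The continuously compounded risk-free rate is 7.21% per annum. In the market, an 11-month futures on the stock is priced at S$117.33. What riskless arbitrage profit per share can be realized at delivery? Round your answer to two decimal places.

PV(dividends) I = 2.86·e^(−0.0721·7/12) + 2.38·e^(−0.0721·9/12) = 4.9969
Fair futures F* = (S − I)·e^(rT) = (118.32 − 4.9969)·e^0.066092 = 113.3231 × 1.068325 = 121.0659
Market S$117.33 < fair 121.0659: forward underpriced → reverse cash-and-carry (short the stock, invest proceeds at r, pay the dividends, go long the forward).
Profit at T = |F_mkt − F*| = |117.33 − 121.0659| = S$3.74 per share

S$3.74 per share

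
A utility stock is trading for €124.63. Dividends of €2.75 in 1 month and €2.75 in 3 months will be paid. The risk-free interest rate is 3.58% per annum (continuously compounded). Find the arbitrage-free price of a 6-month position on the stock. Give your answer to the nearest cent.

PV(dividends) I = 2.75·e^(−0.0358·1/12) + 2.75·e^(−0.0358·3/12)
I = 2.7418 + 2.7255 = 5.4673
F = (S − I)·e^(rT) = (124.63 − 5.4673) · e^(0.0358·6/12)
= 119.1627 · e^0.017900 = 119.1627 × 1.018061 = €121.31

€121.31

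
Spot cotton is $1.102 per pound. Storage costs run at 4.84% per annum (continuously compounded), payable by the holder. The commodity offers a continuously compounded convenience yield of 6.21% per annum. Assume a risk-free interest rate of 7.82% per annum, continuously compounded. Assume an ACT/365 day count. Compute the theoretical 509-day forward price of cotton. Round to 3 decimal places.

$1.206 per pound

Net carry = r + u − y = 0.0782 + 0.0484 − 0.0621 = 0.0645
F = S·e^((r+u−y)T) = 1.102 · e^(0.0645 × 509/365) = 1.102 · e^0.089947
= 1.102 × 1.094116 = $1.206 per pound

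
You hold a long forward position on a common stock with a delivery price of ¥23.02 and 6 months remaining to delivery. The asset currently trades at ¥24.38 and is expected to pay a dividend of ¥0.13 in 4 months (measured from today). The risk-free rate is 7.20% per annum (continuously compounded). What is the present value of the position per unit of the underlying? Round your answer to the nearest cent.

PV(remaining dividends) I = 0.13·e^(−0.0720·4/12) = 0.1269
Current forward F = (S − I)·e^(rT) = (24.38 − 0.1269)·e^(0.0720·6/12) = 24.2531 × 1.036656 = 25.1421
Value (long) = (F − K)·e^(−rT) = (25.1421 − 23.02) × 0.964640 = 2.0471
Value = ¥2.05

¥2.05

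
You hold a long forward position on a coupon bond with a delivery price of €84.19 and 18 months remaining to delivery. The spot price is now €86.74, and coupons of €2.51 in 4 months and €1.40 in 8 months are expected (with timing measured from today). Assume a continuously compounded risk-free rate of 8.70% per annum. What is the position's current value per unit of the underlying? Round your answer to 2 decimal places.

€9.09

PV(remaining coupons) I = 2.51·e^(−0.0870·4/12) + 1.40·e^(−0.0870·8/12) = 3.7594
Current forward F = (S − I)·e^(rT) = (86.74 − 3.7594)·e^(0.0870·18/12) = 82.9806 × 1.139398 = 94.5479
Value (long) = (F − K)·e^(−rT) = (94.5479 − 84.19) × 0.877656 = 9.0907
Value = €9.09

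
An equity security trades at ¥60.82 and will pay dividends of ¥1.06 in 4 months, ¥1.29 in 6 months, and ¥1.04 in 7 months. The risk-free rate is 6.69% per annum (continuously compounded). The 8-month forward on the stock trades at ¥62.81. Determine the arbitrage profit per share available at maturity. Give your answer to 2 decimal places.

¥2.65 per share

PV(dividends) I = 1.06·e^(−0.0669·4/12) + 1.29·e^(−0.0669·6/12) + 1.04·e^(−0.0669·7/12) = 3.2844
Fair forward F* = (S − I)·e^(rT) = (60.82 − 3.2844)·e^0.044600 = 57.5356 × 1.045610 = 60.1598
Market ¥62.81 > fair 60.1598: forward overpriced → cash-and-carry (borrow at r, buy the stock and collect the dividends, short the forward).
Profit at T = |F_mkt − F*| = |62.81 − 60.1598| = ¥2.65 per share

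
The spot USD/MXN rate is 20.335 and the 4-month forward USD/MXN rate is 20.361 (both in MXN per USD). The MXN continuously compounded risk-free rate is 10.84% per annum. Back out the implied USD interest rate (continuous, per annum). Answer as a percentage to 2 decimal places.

10.46%

F = S·e^((r_MXN − r_USD)T) ⇒ r_USD = r_MXN − ln(F/S)/T
ln(20.361/20.335) = 0.001278; /(4/12) = 0.003834
r_USD = 0.1084 − 0.003834 = 0.104566
r_USD = 10.46%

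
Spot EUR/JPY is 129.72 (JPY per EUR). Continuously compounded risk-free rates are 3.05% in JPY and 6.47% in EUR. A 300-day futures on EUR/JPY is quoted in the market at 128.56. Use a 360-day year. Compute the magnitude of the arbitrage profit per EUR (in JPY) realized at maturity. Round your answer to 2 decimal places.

2.48 per EUR (in JPY)

Fair futures: F* = S·e^(carry·T), with carry = (r_JPY − r_EUR) = 0.0305 − 0.0647 = -0.0342
F* = 129.72 · e^(-0.0342 × 300/360) = 129.72 · e^-0.028500 = 129.72 × 0.971902 = 126.0751
Market 128.56 > fair 126.0751: forward overpriced → cash-and-carry (buy spot, short the forward).
At maturity, profit = |F_mkt − F*| = |128.56 − 126.0751| = 2.48 per EUR (in JPY)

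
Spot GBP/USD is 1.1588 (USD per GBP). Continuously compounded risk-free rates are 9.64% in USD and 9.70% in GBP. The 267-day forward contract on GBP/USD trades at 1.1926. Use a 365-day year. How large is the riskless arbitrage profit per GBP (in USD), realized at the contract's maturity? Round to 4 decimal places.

Fair forward: F* = S·e^(carry·T), with carry = (r_USD − r_GBP) = 0.0964 − 0.0970 = -0.0006
F* = 1.1588 · e^(-0.0006 × 267/365) = 1.1588 · e^-0.000439 = 1.1588 × 0.999561 = 1.1583
Market 1.1926 > fair 1.1583: forward overpriced → cash-and-carry (buy spot, short the forward).
At maturity, profit = |F_mkt − F*| = |1.1926 − 1.1583| = 0.0343 per GBP (in USD)

0.0343 per GBP (in USD)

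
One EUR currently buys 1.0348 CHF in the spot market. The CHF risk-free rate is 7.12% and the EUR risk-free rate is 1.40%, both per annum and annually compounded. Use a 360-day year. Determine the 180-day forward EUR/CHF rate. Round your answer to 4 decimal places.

By covered interest parity, F = S · (1+r_CHF)^T / (1+r_EUR)^T
= 1.0348 × 1.034988 / 1.006976 = 1.0348 × 1.027818
F = 1.0636 CHF per EUR

1.0636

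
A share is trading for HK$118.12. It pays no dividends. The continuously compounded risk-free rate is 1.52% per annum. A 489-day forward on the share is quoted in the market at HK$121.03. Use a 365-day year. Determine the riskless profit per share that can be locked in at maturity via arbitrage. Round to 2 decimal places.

Fair forward: F* = S·e^(carry·T), with carry = r = 0.0152
F* = 118.12 · e^(0.0152 × 489/365) = 118.12 · e^0.020364 = 118.12 × 1.020573 = HK$120.5501
Market HK$121.03 > fair HK$120.5501: forward overpriced → cash-and-carry (buy spot, short the forward).
At maturity, profit = |F_mkt − F*| = |121.03 − 120.5501| = HK$0.48 per share

HK$0.48 per share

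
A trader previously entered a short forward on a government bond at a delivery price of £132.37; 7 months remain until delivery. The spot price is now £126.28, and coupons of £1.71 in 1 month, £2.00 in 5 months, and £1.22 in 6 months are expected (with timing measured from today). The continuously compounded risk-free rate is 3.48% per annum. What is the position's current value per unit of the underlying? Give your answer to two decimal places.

PV(remaining coupons) I = 1.71·e^(−0.0348·1/12) + 2.00·e^(−0.0348·5/12) + 1.22·e^(−0.0348·6/12) = 4.8752
Current forward F = (S − I)·e^(rT) = (126.28 − 4.8752)·e^(0.0348·7/12) = 121.4048 × 1.020507 = 123.8944
Value (long) = (F − K)·e^(−rT) = (123.8944 − 132.37) × 0.979905 = -8.3053
Short position value = −(long value) = £8.31

£8.31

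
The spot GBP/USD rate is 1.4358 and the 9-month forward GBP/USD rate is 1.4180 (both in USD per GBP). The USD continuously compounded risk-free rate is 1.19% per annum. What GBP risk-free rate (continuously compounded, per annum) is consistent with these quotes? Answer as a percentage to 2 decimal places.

F = S·e^((r_USD − r_GBP)T) ⇒ r_GBP = r_USD − ln(F/S)/T
ln(1.4180/1.4358) = -0.012475; /(9/12) = -0.016633
r_GBP = 0.0119 + 0.016633 = 0.028533
r_GBP = 2.85%

2.85%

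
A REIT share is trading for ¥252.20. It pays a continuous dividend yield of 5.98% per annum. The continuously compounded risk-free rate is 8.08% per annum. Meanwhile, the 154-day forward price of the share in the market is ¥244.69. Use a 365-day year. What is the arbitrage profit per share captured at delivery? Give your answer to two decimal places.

Fair forward: F* = S·e^(carry·T), with carry = (r − q) = 0.0808 − 0.0598 = 0.0210
F* = 252.20 · e^(0.0210 × 154/365) = 252.20 · e^0.008860 = 252.20 × 1.008899 = ¥254.4443
Market ¥244.69 < fair ¥254.4443: forward underpriced → reverse cash-and-carry (short spot, go long the forward).
At maturity, profit = |F_mkt − F*| = |244.69 − 254.4443| = ¥9.75 per share

¥9.75 per share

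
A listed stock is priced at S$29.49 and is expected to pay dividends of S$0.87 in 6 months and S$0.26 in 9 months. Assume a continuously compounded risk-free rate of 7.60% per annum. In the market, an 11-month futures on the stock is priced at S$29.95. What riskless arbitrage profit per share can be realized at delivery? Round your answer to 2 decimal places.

S$0.51 per share

PV(dividends) I = 0.87·e^(−0.0760·6/12) + 0.26·e^(−0.0760·9/12) = 1.0832
Fair futures F* = (S − I)·e^(rT) = (29.49 − 1.0832)·e^0.069667 = 28.4068 × 1.072151 = 30.4564
Market S$29.95 < fair 30.4564: forward underpriced → reverse cash-and-carry (short the stock, invest proceeds at r, pay the dividends, go long the forward).
Profit at T = |F_mkt − F*| = |29.95 − 30.4564| = S$0.51 per share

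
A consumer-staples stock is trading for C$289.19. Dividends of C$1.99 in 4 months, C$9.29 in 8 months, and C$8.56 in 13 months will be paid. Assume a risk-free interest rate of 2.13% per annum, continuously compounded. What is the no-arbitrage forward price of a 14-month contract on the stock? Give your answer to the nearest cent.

C$276.48

PV(dividends) I = 1.99·e^(−0.0213·4/12) + 9.29·e^(−0.0213·8/12) + 8.56·e^(−0.0213·13/12)
I = 1.9759 + 9.1590 + 8.3647 = 19.4996
F = (S − I)·e^(rT) = (289.19 − 19.4996) · e^(0.0213·14/12)
= 269.6904 · e^0.024850 = 269.6904 × 1.025161 = C$276.48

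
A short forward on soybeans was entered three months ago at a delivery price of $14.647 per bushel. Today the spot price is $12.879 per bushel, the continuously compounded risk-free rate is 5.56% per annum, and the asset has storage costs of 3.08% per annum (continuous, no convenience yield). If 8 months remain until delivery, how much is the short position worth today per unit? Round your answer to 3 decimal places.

Current fair forward for the remaining 8 months: F = S·e^((r + u)·T), (r + u) = 0.0556 + 0.0308 = 0.0864
F = 12.879 · e^(0.0864 × 8/12) = 12.879 × 1.059291 = 13.6426
Value of long forward = (F − K)·e^(−rT) = (13.6426 − 14.647) · e^(−0.0556·8/12)
= -1.0044 × 0.963612 = -0.968
Short position value = −(long value) = $0.968

$0.968 per bushel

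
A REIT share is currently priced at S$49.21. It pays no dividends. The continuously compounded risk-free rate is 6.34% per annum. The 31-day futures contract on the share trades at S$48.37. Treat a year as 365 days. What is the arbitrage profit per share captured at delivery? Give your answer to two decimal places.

S$1.11 per share

Fair futures: F* = S·e^(carry·T), with carry = r = 0.0634
F* = 49.21 · e^(0.0634 × 31/365) = 49.21 · e^0.005385 = 49.21 × 1.005400 = S$49.4757
Market S$48.37 < fair S$49.4757: forward underpriced → reverse cash-and-carry (short spot, go long the forward).
At maturity, profit = |F_mkt − F*| = |48.37 − 49.4757| = S$1.11 per share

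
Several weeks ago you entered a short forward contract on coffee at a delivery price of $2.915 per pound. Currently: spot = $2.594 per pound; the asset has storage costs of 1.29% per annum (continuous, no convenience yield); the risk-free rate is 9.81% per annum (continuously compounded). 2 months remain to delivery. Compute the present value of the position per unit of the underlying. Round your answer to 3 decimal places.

Current fair forward for the remaining 2 months: F = S·e^((r + u)·T), (r + u) = 0.0981 + 0.0129 = 0.1110
F = 2.594 · e^(0.1110 × 2/12) = 2.594 × 1.018672 = 2.6424
Value of long forward = (F − K)·e^(−rT) = (2.6424 − 2.915) · e^(−0.0981·2/12)
= -0.2726 × 0.983783 = -0.268
Short position value = −(long value) = $0.268

$0.268 per pound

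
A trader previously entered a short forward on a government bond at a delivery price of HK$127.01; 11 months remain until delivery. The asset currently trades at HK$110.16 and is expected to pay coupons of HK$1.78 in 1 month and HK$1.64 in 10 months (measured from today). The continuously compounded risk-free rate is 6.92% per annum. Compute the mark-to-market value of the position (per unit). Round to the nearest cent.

PV(remaining coupons) I = 1.78·e^(−0.0692·1/12) + 1.64·e^(−0.0692·10/12) = 3.3179
Current forward F = (S − I)·e^(rT) = (110.16 − 3.3179)·e^(0.0692·11/12) = 106.8421 × 1.065488 = 113.8390
Value (long) = (F − K)·e^(−rT) = (113.8390 − 127.01) × 0.938537 = -12.3615
Short position value = −(long value) = HK$12.36

HK$12.36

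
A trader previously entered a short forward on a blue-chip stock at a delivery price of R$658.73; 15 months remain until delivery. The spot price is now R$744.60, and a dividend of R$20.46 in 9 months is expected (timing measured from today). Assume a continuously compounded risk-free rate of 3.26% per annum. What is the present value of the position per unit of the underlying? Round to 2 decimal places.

-R$92.21

PV(remaining dividends) I = 20.46·e^(−0.0326·9/12) = 19.9658
Current forward F = (S − I)·e^(rT) = (744.60 − 19.9658)·e^(0.0326·15/12) = 724.6342 × 1.041592 = 754.7732
Value (long) = (F − K)·e^(−rT) = (754.7732 − 658.73) × 0.960069 = 92.2081
Short position value = −(long value) = -R$92.21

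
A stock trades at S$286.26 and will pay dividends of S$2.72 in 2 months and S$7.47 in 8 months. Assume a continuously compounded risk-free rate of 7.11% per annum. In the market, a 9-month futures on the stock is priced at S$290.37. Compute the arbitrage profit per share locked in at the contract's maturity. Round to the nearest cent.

S$1.22 per share

PV(dividends) I = 2.72·e^(−0.0711·2/12) + 7.47·e^(−0.0711·8/12) = 9.8121
Fair futures F* = (S − I)·e^(rT) = (286.26 − 9.8121)·e^0.053325 = 276.4479 × 1.054772 = 291.5895
Market S$290.37 < fair 291.5895: forward underpriced → reverse cash-and-carry (short the stock, invest proceeds at r, pay the dividends, go long the forward).
Profit at T = |F_mkt − F*| = |290.37 − 291.5895| = S$1.22 per share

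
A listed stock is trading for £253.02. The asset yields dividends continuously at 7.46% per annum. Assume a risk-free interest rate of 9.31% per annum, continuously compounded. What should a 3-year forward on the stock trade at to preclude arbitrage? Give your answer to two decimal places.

F = S·e^((r − q)T) = 253.02 · e^((0.0931 − 0.0746) × 3)
= 253.02 · e^0.055500 = 253.02 × 1.057069
F = £267.46

£267.46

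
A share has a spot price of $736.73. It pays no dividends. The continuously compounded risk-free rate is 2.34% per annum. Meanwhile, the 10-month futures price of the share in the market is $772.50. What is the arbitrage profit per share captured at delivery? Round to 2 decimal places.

Fair futures: F* = S·e^(carry·T), with carry = r = 0.0234
F* = 736.73 · e^(0.0234 × 10/12) = 736.73 · e^0.019500 = 736.73 × 1.019691 = $751.2370
Market $772.50 > fair $751.2370: forward overpriced → cash-and-carry (buy spot, short the forward).
At maturity, profit = |F_mkt − F*| = |772.50 − 751.2370| = $21.26 per share

$21.26 per share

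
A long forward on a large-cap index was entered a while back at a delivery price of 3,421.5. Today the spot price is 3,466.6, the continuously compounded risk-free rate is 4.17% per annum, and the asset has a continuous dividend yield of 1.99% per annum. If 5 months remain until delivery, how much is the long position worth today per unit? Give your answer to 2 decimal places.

Current fair forward for the remaining 5 months: F = S·e^((r − q)·T), (r − q) = 0.0417 − 0.0199 = 0.0218
F = 3466.6 · e^(0.0218 × 5/12) = 3466.6 × 1.00912471 = 3498.2317
Value of long forward = (F − K)·e^(−rT) = (3498.2317 − 3421.5) · e^(−0.0417·5/12)
= 76.7317 × 0.98277507 = 75.41

75.41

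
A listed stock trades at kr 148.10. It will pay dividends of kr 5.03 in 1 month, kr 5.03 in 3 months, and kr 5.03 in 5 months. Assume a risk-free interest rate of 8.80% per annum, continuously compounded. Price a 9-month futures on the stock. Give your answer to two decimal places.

kr 142.43

PV(dividends) I = 5.03·e^(−0.0880·1/12) + 5.03·e^(−0.0880·3/12) + 5.03·e^(−0.0880·5/12)
I = 4.9932 + 4.9205 + 4.8489 = 14.7626
F = (S − I)·e^(rT) = (148.10 − 14.7626) · e^(0.0880·9/12)
= 133.3374 · e^0.066000 = 133.3374 × 1.068227 = kr 142.43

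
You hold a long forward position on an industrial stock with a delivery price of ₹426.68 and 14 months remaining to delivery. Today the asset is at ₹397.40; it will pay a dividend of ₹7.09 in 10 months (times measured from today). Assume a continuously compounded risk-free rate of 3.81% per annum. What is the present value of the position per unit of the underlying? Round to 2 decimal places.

PV(remaining dividends) I = 7.09·e^(−0.0381·10/12) = 6.8684
Current forward F = (S − I)·e^(rT) = (397.40 − 6.8684)·e^(0.0381·14/12) = 390.5316 × 1.045453 = 408.2824
Value (long) = (F − K)·e^(−rT) = (408.2824 − 426.68) × 0.956523 = -17.5977
Value = -₹17.60

-₹17.60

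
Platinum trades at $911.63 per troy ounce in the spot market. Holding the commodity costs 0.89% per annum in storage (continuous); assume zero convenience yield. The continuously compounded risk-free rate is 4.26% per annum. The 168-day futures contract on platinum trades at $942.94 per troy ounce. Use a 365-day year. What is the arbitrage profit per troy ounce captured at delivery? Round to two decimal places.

$9.44 per troy ounce

Fair futures: F* = S·e^(carry·T), with carry = (r + u) = 0.0426 + 0.0089 = 0.0515
F* = 911.63 · e^(0.0515 × 168/365) = 911.63 · e^0.023704 = 911.63 × 1.023987 = $933.4973
Market $942.94 > fair $933.4973: forward overpriced → cash-and-carry (buy spot, short the forward).
At maturity, profit = |F_mkt − F*| = |942.94 − 933.4973| = $9.44 per troy ounce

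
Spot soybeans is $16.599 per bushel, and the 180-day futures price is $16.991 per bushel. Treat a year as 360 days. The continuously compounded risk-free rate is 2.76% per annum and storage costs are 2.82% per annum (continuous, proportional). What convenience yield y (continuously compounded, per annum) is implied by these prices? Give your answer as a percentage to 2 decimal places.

0.91%

F = S·e^((r+u−y)T) ⇒ (r+u−y) = ln(F/S)/T
ln(16.991/16.599) = 0.023341; /T ⇒ 0.046682
y = r + u − ln(F/S)/T = 0.0276 + 0.0282 − 0.046682 = 0.009118
y = 0.91%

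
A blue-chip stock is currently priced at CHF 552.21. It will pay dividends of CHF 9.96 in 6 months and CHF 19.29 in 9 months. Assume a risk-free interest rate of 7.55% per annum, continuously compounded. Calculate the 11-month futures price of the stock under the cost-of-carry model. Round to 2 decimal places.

CHF 561.97

PV(dividends) I = 9.96·e^(−0.0755·6/12) + 19.29·e^(−0.0755·9/12)
I = 9.5910 + 18.2281 = 27.8191
F = (S − I)·e^(rT) = (552.21 − 27.8191) · e^(0.0755·11/12)
= 524.3909 · e^0.069208 = 524.3909 × 1.071659 = CHF 561.97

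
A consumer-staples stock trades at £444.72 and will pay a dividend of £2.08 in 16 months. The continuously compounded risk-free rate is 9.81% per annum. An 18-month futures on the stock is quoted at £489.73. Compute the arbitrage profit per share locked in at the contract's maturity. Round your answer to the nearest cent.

£23.38 per share

PV(dividends) I = 2.08·e^(−0.0981·16/12) = 1.8250
Fair futures F* = (S − I)·e^(rT) = (444.72 − 1.8250)·e^0.147150 = 442.8950 × 1.158528 = 513.1063
Market £489.73 < fair 513.1063: forward underpriced → reverse cash-and-carry (short the stock, invest proceeds at r, pay the dividends, go long the forward).
Profit at T = |F_mkt − F*| = |489.73 − 513.1063| = £23.38 per share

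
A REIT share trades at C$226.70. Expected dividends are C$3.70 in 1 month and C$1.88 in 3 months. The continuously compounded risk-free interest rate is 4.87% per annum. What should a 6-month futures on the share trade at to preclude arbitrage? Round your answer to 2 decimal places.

PV(dividends) I = 3.70·e^(−0.0487·1/12) + 1.88·e^(−0.0487·3/12)
I = 3.6850 + 1.8572 = 5.5422
F = (S − I)·e^(rT) = (226.70 − 5.5422) · e^(0.0487·6/12)
= 221.1578 · e^0.024350 = 221.1578 × 1.024649 = C$226.61

C$226.61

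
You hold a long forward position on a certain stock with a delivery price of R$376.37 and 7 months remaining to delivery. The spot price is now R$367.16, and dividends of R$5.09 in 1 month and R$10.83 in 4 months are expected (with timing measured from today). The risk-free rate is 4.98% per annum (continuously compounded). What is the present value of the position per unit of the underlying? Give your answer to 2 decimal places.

-R$14.15

PV(remaining dividends) I = 5.09·e^(−0.0498·1/12) + 10.83·e^(−0.0498·4/12) = 15.7206
Current forward F = (S − I)·e^(rT) = (367.16 − 15.7206)·e^(0.0498·7/12) = 351.4394 × 1.029476 = 361.7984
Value (long) = (F − K)·e^(−rT) = (361.7984 − 376.37) × 0.971368 = -14.1544
Value = -R$14.15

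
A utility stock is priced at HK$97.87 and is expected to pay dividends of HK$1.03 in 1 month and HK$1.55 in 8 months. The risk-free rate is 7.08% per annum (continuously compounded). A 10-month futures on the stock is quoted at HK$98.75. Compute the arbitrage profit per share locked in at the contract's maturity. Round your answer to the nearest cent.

PV(dividends) I = 1.03·e^(−0.0708·1/12) + 1.55·e^(−0.0708·8/12) = 2.5025
Fair futures F* = (S − I)·e^(rT) = (97.87 − 2.5025)·e^0.059000 = 95.3675 × 1.060775 = 101.1635
Market HK$98.75 < fair 101.1635: forward underpriced → reverse cash-and-carry (short the stock, invest proceeds at r, pay the dividends, go long the forward).
Profit at T = |F_mkt − F*| = |98.75 − 101.1635| = HK$2.41 per share

HK$2.41 per share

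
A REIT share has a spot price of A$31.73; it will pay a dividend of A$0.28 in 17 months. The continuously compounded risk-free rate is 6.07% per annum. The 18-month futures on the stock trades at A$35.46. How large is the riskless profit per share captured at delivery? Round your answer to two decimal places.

PV(dividends) I = 0.28·e^(−0.0607·17/12) = 0.2569
Fair futures F* = (S − I)·e^(rT) = (31.73 − 0.2569)·e^0.091050 = 31.4731 × 1.095324 = 34.4732
Market A$35.46 > fair 34.4732: forward overpriced → cash-and-carry (borrow at r, buy the stock and collect the dividends, short the forward).
Profit at T = |F_mkt − F*| = |35.46 − 34.4732| = A$0.99 per share

A$0.99 per share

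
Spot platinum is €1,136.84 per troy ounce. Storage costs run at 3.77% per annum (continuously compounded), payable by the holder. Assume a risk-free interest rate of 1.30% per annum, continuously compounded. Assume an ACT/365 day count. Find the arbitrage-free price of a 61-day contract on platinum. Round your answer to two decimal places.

€1,146.51 per troy ounce

Net carry = r + u − y = 0.0130 + 0.0377 − 0.0000 = 0.0507
F = S·e^((r+u−y)T) = 1136.84 · e^(0.0507 × 61/365) = 1136.84 · e^0.00847315
= 1136.84 × 1.00850915 = €1,146.51 per troy ounce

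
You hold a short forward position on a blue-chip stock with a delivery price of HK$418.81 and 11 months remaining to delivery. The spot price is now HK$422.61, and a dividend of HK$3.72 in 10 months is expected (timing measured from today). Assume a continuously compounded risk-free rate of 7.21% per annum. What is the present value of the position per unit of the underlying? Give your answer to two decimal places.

-HK$27.08

PV(remaining dividends) I = 3.72·e^(−0.0721·10/12) = 3.5031
Current forward F = (S − I)·e^(rT) = (422.61 − 3.5031)·e^(0.0721·11/12) = 419.1069 × 1.068325 = 447.7424
Value (long) = (F − K)·e^(−rT) = (447.7424 − 418.81) × 0.936045 = 27.0820
Short position value = −(long value) = -HK$27.08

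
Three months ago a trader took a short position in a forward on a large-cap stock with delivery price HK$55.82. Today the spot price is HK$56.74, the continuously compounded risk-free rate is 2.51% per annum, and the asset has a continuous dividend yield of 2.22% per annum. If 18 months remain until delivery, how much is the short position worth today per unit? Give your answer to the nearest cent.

-HK$1.12

Current fair forward for the remaining 18 months: F = S·e^((r − q)·T), (r − q) = 0.0251 − 0.0222 = 0.0029
F = 56.74 · e^(0.0029 × 18/12) = 56.74 × 1.004359 = 56.9873
Value of long forward = (F − K)·e^(−rT) = (56.9873 − 55.82) · e^(−0.0251·18/12)
= 1.1673 × 0.963050 = 1.12
Short position value = −(long value) = -HK$1.12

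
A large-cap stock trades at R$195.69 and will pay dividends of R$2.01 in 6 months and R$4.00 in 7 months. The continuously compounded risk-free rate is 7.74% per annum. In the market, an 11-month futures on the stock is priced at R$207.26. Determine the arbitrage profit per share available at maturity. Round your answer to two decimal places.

R$3.36 per share

PV(dividends) I = 2.01·e^(−0.0774·6/12) + 4.00·e^(−0.0774·7/12) = 5.7571
Fair futures F* = (S − I)·e^(rT) = (195.69 − 5.7571)·e^0.070950 = 189.9329 × 1.073528 = 203.8983
Market R$207.26 > fair 203.8983: forward overpriced → cash-and-carry (borrow at r, buy the stock and collect the dividends, short the forward).
Profit at T = |F_mkt − F*| = |207.26 − 203.8983| = R$3.36 per share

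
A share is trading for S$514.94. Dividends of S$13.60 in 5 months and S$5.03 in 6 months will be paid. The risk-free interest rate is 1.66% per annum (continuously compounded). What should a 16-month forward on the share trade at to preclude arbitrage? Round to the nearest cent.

PV(dividends) I = 13.60·e^(−0.0166·5/12) + 5.03·e^(−0.0166·6/12)
I = 13.5063 + 4.9884 = 18.4947
F = (S − I)·e^(rT) = (514.94 − 18.4947) · e^(0.0166·16/12)
= 496.4453 · e^0.022133 = 496.4453 × 1.022380 = S$507.56

S$507.56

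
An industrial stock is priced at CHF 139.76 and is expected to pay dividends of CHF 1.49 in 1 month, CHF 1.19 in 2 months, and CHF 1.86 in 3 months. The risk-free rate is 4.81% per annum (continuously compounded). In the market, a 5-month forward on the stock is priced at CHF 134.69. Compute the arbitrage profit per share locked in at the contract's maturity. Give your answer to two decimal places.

PV(dividends) I = 1.49·e^(−0.0481·1/12) + 1.19·e^(−0.0481·2/12) + 1.86·e^(−0.0481·3/12) = 4.5023
Fair forward F* = (S − I)·e^(rT) = (139.76 − 4.5023)·e^0.020042 = 135.2577 × 1.020244 = 137.9959
Market CHF 134.69 < fair 137.9959: forward underpriced → reverse cash-and-carry (short the stock, invest proceeds at r, pay the dividends, go long the forward).
Profit at T = |F_mkt − F*| = |134.69 − 137.9959| = CHF 3.31 per share

CHF 3.31 per share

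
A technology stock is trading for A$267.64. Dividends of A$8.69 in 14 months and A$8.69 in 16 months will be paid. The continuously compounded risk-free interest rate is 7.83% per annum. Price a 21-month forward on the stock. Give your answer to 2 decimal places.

PV(dividends) I = 8.69·e^(−0.0783·14/12) + 8.69·e^(−0.0783·16/12)
I = 7.9313 + 7.8285 = 15.7598
F = (S − I)·e^(rT) = (267.64 − 15.7598) · e^(0.0783·21/12)
= 251.8802 · e^0.137025 = 251.8802 × 1.146857 = A$288.87

A$288.87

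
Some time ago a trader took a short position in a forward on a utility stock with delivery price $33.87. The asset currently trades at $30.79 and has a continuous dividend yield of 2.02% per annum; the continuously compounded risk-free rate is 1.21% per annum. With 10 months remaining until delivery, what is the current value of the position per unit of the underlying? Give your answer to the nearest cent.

Current fair forward for the remaining 10 months: F = S·e^((r − q)·T), (r − q) = 0.0121 − 0.0202 = -0.0081
F = 30.79 · e^(-0.0081 × 10/12) = 30.79 × 0.993273 = 30.5829
Value of long forward = (F − K)·e^(−rT) = (30.5829 − 33.87) · e^(−0.0121·10/12)
= -3.2871 × 0.989967 = -3.25
Short position value = −(long value) = $3.25

$3.25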